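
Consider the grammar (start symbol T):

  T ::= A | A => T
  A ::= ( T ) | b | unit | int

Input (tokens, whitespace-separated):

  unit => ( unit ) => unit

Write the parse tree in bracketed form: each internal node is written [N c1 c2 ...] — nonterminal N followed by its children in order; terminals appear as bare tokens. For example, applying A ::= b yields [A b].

T
A => T
unit => T
unit => A => T
unit => ( T ) => T
unit => ( A ) => T
unit => ( unit ) => T
unit => ( unit ) => A
unit => ( unit ) => unit

[T [A unit] => [T [A ( [T [A unit]] )] => [T [A unit]]]]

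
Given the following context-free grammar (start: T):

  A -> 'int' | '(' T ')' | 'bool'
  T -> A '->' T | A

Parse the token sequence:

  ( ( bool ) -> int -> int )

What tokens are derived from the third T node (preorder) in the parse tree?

bool

[T [A ( [T [A ( [T [A bool]] )] -> [T [A int] -> [T [A int]]]] )]]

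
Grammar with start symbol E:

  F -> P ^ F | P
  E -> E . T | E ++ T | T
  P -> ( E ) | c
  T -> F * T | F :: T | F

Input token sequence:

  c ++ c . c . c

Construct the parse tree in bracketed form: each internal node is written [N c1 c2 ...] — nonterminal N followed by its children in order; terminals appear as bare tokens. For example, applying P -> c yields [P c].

[E [E [E [E [T [F [P c]]]] ++ [T [F [P c]]]] . [T [F [P c]]]] . [T [F [P c]]]]

E
E . T
E . T . T
E ++ T . T . T
T ++ T . T . T
F ++ T . T . T
P ++ T . T . T
c ++ T . T . T
c ++ F . T . T
c ++ P . T . T
c ++ c . T . T
c ++ c . F . T
c ++ c . P . T
c ++ c . c . T
c ++ c . c . F
c ++ c . c . P
c ++ c . c . c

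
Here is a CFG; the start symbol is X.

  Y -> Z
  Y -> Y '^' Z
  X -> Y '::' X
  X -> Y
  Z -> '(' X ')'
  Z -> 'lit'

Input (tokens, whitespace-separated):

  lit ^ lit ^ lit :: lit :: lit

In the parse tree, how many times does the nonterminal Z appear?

[X [Y [Y [Y [Z lit]] ^ [Z lit]] ^ [Z lit]] :: [X [Y [Z lit]] :: [X [Y [Z lit]]]]]

5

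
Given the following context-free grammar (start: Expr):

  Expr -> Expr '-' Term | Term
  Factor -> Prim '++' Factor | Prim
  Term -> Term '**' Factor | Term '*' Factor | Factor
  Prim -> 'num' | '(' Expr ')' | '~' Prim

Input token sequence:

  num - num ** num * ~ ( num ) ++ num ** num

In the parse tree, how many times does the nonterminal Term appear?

[Expr [Expr [Term [Factor [Prim num]]]] - [Term [Term [Term [Term [Factor [Prim num]]] ** [Factor [Prim num]]] * [Factor [Prim ~ [Prim ( [Expr [Term [Factor [Prim num]]]] )]] ++ [Factor [Prim num]]]] ** [Factor [Prim num]]]]

6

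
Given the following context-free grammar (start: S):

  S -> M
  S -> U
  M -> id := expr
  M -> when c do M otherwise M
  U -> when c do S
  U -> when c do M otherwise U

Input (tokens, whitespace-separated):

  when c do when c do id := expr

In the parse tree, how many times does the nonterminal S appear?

3

[S [U when c do [S [U when c do [S [M id := expr]]]]]]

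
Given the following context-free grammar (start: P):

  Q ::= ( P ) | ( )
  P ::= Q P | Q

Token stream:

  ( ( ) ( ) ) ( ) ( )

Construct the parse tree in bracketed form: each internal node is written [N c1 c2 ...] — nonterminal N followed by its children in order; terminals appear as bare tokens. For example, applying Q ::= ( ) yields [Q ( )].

P
Q P
( P ) P
( Q P ) P
( ( ) P ) P
( ( ) Q ) P
( ( ) ( ) ) P
( ( ) ( ) ) Q P
( ( ) ( ) ) ( ) P
( ( ) ( ) ) ( ) Q
( ( ) ( ) ) ( ) ( )

[P [Q ( [P [Q ( )] [P [Q ( )]]] )] [P [Q ( )] [P [Q ( )]]]]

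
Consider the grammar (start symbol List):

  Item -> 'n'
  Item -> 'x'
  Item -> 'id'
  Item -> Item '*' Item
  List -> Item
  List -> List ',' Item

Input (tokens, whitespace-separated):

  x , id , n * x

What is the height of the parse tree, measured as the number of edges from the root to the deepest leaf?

[List [List [List [Item x]] , [Item id]] , [Item [Item n] * [Item x]]]

4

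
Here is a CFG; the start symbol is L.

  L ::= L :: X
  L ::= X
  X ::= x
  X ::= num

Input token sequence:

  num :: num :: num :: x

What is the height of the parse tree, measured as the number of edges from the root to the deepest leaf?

[L [L [L [L [X num]] :: [X num]] :: [X num]] :: [X x]]

5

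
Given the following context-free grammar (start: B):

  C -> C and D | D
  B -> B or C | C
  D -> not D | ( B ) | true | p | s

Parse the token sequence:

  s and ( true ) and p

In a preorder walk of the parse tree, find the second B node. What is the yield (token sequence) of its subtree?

[B [C [C [C [D s]] and [D ( [B [C [D true]]] )]] and [D p]]]

true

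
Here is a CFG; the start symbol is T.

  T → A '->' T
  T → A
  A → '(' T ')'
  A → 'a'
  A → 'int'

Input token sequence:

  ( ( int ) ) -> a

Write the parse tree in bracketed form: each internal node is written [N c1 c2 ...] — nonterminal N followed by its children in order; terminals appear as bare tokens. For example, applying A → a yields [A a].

T
A -> T
( T ) -> T
( A ) -> T
( ( T ) ) -> T
( ( A ) ) -> T
( ( int ) ) -> T
( ( int ) ) -> A
( ( int ) ) -> a

[T [A ( [T [A ( [T [A int]] )]] )] -> [T [A a]]]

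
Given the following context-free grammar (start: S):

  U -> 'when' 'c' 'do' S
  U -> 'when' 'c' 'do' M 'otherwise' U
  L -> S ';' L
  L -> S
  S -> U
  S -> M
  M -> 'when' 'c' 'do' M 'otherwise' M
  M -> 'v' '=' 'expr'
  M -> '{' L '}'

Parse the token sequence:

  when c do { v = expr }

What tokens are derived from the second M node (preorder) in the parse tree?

v = expr

[S [U when c do [S [M { [L [S [M v = expr]]] }]]]]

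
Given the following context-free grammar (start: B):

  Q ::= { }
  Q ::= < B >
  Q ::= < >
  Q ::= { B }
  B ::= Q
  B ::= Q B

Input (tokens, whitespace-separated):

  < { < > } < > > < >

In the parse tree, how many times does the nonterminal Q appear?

[B [Q < [B [Q { [B [Q < >]] }] [B [Q < >]]] >] [B [Q < >]]]

5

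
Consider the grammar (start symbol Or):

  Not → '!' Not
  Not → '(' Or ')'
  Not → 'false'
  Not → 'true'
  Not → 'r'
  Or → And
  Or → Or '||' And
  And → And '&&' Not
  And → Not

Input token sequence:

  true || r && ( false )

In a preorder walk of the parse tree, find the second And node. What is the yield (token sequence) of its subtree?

r && ( false )

[Or [Or [And [Not true]]] || [And [And [Not r]] && [Not ( [Or [And [Not false]]] )]]]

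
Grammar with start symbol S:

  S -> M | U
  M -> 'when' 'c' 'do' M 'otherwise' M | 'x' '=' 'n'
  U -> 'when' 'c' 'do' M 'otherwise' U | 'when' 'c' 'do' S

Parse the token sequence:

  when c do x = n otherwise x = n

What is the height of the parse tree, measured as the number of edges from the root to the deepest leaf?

[S [M when c do [M x = n] otherwise [M x = n]]]

3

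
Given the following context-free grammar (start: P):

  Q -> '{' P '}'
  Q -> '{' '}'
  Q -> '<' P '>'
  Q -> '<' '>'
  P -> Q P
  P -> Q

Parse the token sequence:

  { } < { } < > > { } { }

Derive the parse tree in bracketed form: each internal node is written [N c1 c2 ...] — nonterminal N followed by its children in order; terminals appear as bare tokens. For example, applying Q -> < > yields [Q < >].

[P [Q { }] [P [Q < [P [Q { }] [P [Q < >]]] >] [P [Q { }] [P [Q { }]]]]]

P
Q P
{ } P
{ } Q P
{ } < P > P
{ } < Q P > P
{ } < { } P > P
{ } < { } Q > P
{ } < { } < > > P
{ } < { } < > > Q P
{ } < { } < > > { } P
{ } < { } < > > { } Q
{ } < { } < > > { } { }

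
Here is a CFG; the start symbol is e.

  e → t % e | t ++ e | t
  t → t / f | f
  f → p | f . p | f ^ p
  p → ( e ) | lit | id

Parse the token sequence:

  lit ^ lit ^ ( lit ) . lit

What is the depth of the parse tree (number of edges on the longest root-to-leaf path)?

9

[e [t [f [f [f [f [p lit]] ^ [p lit]] ^ [p ( [e [t [f [p lit]]]] )]] . [p lit]]]]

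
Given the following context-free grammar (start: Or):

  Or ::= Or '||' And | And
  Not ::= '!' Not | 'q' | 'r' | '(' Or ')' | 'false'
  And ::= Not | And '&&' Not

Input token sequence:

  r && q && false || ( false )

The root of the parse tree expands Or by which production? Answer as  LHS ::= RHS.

[Or [Or [And [And [And [Not r]] && [Not q]] && [Not false]]] || [And [Not ( [Or [And [Not false]]] )]]]

Or ::= Or '||' And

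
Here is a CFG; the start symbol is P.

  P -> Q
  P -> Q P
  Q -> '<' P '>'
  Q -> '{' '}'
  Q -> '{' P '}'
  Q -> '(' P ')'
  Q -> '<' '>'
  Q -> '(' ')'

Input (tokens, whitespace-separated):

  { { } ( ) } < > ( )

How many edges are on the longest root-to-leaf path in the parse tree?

5

[P [Q { [P [Q { }] [P [Q ( )]]] }] [P [Q < >] [P [Q ( )]]]]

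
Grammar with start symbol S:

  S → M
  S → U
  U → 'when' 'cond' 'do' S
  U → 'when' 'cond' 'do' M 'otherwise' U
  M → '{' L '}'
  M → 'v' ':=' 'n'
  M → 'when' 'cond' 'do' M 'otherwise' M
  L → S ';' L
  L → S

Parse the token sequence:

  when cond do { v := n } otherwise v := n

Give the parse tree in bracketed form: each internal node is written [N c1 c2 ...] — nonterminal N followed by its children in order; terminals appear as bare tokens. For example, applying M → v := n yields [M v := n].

S
M
when cond do M otherwise M
when cond do { L } otherwise M
when cond do { S } otherwise M
when cond do { M } otherwise M
when cond do { v := n } otherwise M
when cond do { v := n } otherwise v := n

[S [M when cond do [M { [L [S [M v := n]]] }] otherwise [M v := n]]]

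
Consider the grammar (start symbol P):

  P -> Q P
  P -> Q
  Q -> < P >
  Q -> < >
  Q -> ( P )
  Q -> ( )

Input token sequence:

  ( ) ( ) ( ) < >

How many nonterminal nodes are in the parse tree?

[P [Q ( )] [P [Q ( )] [P [Q ( )] [P [Q < >]]]]]

8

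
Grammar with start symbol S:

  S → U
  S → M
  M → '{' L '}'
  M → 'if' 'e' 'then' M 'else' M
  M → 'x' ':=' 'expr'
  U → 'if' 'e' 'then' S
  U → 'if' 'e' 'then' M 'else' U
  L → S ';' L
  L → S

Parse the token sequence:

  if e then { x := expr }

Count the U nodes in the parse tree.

1

[S [U if e then [S [M { [L [S [M x := expr]]] }]]]]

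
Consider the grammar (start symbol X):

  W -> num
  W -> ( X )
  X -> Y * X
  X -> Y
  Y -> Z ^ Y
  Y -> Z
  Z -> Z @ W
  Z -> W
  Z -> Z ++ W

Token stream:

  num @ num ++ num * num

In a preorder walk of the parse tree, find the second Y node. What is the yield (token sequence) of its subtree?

[X [Y [Z [Z [Z [W num]] @ [W num]] ++ [W num]]] * [X [Y [Z [W num]]]]]

num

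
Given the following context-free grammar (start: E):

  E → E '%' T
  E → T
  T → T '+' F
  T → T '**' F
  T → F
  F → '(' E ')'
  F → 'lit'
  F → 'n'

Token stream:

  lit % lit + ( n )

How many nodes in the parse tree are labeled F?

[E [E [T [F lit]]] % [T [T [F lit]] + [F ( [E [T [F n]]] )]]]

4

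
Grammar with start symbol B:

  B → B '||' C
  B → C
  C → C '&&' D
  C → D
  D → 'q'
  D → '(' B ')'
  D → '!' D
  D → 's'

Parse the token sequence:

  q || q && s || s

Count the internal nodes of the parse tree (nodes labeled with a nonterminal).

[B [B [B [C [D q]]] || [C [C [D q]] && [D s]]] || [C [D s]]]

11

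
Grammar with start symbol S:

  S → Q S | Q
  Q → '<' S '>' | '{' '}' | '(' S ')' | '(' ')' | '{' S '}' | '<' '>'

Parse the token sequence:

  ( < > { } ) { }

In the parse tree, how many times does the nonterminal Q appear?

4

[S [Q ( [S [Q < >] [S [Q { }]]] )] [S [Q { }]]]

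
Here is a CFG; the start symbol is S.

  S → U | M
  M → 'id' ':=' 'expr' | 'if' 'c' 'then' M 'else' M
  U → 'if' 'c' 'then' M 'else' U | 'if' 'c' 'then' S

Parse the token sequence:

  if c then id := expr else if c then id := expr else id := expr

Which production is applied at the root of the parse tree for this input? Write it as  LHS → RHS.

S → M

[S [M if c then [M id := expr] else [M if c then [M id := expr] else [M id := expr]]]]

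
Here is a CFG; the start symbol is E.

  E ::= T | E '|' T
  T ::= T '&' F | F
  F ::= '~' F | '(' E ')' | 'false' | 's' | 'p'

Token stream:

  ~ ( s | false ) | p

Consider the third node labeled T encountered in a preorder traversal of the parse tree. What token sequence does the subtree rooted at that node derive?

false

[E [E [T [F ~ [F ( [E [E [T [F s]]] | [T [F false]]] )]]]] | [T [F p]]]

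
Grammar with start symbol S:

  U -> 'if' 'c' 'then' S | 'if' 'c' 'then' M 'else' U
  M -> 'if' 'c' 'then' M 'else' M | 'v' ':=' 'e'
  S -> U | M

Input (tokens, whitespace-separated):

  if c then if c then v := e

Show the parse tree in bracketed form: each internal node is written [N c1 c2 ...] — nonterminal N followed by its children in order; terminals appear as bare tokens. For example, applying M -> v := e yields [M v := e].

S
U
if c then S
if c then U
if c then if c then S
if c then if c then M
if c then if c then v := e

[S [U if c then [S [U if c then [S [M v := e]]]]]]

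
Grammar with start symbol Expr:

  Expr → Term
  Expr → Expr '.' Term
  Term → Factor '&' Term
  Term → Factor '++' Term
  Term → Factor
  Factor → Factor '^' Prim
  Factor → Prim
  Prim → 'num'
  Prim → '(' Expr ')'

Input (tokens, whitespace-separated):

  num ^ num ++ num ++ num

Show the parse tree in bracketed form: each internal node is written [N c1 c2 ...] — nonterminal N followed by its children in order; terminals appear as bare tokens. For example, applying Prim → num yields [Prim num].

[Expr [Term [Factor [Factor [Prim num]] ^ [Prim num]] ++ [Term [Factor [Prim num]] ++ [Term [Factor [Prim num]]]]]]

Expr
Term
Factor ++ Term
Factor ^ Prim ++ Term
Prim ^ Prim ++ Term
num ^ Prim ++ Term
num ^ num ++ Term
num ^ num ++ Factor ++ Term
num ^ num ++ Prim ++ Term
num ^ num ++ num ++ Term
num ^ num ++ num ++ Factor
num ^ num ++ num ++ Prim
num ^ num ++ num ++ num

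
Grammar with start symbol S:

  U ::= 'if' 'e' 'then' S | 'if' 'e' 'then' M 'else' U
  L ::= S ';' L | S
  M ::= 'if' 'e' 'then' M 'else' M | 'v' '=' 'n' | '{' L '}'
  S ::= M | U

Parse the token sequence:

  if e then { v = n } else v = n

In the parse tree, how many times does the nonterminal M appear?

[S [M if e then [M { [L [S [M v = n]]] }] else [M v = n]]]

4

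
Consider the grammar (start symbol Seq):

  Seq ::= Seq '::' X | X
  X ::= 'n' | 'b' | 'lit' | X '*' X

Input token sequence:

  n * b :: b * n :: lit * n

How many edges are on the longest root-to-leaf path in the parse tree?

[Seq [Seq [Seq [X [X n] * [X b]]] :: [X [X b] * [X n]]] :: [X [X lit] * [X n]]]

5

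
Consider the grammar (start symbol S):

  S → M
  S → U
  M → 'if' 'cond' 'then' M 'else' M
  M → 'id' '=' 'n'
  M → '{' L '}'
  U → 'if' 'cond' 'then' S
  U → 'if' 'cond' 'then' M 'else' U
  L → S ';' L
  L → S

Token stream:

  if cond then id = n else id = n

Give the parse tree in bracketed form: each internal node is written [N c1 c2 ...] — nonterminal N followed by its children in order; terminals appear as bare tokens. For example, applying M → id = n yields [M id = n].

S
M
if cond then M else M
if cond then id = n else M
if cond then id = n else id = n

[S [M if cond then [M id = n] else [M id = n]]]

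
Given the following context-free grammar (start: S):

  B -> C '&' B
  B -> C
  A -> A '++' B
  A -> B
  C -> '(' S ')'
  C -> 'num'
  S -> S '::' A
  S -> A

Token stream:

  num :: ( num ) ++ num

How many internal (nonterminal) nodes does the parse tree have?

[S [S [A [B [C num]]]] :: [A [A [B [C ( [S [A [B [C num]]]] )]]] ++ [B [C num]]]]

15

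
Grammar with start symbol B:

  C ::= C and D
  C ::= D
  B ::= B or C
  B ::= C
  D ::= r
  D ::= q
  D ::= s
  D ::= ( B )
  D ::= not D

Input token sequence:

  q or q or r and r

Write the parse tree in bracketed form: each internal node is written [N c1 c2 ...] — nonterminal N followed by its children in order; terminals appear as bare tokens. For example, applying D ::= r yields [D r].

[B [B [B [C [D q]]] or [C [D q]]] or [C [C [D r]] and [D r]]]

B
B or C
B or C or C
C or C or C
D or C or C
q or C or C
q or D or C
q or q or C
q or q or C and D
q or q or D and D
q or q or r and D
q or q or r and r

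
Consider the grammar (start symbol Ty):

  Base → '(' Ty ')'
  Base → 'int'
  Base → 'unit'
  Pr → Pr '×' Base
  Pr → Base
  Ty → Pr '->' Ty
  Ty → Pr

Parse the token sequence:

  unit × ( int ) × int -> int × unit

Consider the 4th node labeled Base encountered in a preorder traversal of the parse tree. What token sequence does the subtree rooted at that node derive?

int

[Ty [Pr [Pr [Pr [Base unit]] × [Base ( [Ty [Pr [Base int]]] )]] × [Base int]] -> [Ty [Pr [Pr [Base int]] × [Base unit]]]]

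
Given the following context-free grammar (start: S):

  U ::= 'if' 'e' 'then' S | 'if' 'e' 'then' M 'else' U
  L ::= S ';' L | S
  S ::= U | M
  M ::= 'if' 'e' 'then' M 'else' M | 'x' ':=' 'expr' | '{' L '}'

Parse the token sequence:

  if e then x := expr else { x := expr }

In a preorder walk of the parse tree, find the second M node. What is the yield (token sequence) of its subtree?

[S [M if e then [M x := expr] else [M { [L [S [M x := expr]]] }]]]

x := expr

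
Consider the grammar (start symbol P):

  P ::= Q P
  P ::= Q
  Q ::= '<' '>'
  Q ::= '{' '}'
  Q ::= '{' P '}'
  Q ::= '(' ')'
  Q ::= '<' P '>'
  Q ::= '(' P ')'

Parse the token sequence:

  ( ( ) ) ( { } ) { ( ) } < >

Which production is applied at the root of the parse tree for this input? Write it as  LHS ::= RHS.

P ::= Q P

[P [Q ( [P [Q ( )]] )] [P [Q ( [P [Q { }]] )] [P [Q { [P [Q ( )]] }] [P [Q < >]]]]]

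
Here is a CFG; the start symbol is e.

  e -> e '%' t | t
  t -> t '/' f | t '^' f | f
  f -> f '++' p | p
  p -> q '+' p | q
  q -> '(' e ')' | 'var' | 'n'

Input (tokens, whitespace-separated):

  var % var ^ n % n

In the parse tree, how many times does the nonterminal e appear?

3

[e [e [e [t [f [p [q var]]]]] % [t [t [f [p [q var]]]] ^ [f [p [q n]]]]] % [t [f [p [q n]]]]]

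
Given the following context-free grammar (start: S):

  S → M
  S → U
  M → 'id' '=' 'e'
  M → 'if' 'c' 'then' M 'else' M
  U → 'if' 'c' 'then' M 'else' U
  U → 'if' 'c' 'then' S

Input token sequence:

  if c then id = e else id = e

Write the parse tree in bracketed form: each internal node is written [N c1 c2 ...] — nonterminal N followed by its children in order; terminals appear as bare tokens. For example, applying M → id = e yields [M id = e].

S
M
if c then M else M
if c then id = e else M
if c then id = e else id = e

[S [M if c then [M id = e] else [M id = e]]]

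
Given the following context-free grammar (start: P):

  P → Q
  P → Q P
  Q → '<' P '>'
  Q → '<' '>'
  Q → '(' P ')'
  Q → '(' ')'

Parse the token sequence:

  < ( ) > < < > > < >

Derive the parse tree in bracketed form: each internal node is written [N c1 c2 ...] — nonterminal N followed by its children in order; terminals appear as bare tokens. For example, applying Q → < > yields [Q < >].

[P [Q < [P [Q ( )]] >] [P [Q < [P [Q < >]] >] [P [Q < >]]]]

P
Q P
< P > P
< Q > P
< ( ) > P
< ( ) > Q P
< ( ) > < P > P
< ( ) > < Q > P
< ( ) > < < > > P
< ( ) > < < > > Q
< ( ) > < < > > < >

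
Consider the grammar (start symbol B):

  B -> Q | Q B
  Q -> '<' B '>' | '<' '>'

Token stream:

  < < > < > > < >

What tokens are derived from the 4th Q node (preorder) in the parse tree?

< >

[B [Q < [B [Q < >] [B [Q < >]]] >] [B [Q < >]]]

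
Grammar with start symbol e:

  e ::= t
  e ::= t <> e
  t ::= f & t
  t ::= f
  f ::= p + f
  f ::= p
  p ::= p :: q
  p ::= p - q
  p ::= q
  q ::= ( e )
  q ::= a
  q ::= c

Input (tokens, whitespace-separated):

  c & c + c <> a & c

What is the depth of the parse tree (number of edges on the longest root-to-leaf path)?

7

[e [t [f [p [q c]]] & [t [f [p [q c]] + [f [p [q c]]]]]] <> [e [t [f [p [q a]]] & [t [f [p [q c]]]]]]]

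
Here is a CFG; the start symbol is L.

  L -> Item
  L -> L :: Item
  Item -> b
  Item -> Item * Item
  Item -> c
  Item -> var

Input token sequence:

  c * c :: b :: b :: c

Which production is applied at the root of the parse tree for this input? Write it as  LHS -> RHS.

L -> L :: Item

[L [L [L [L [Item [Item c] * [Item c]]] :: [Item b]] :: [Item b]] :: [Item c]]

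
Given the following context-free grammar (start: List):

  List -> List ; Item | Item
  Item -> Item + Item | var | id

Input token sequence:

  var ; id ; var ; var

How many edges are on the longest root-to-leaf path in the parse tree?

5

[List [List [List [List [Item var]] ; [Item id]] ; [Item var]] ; [Item var]]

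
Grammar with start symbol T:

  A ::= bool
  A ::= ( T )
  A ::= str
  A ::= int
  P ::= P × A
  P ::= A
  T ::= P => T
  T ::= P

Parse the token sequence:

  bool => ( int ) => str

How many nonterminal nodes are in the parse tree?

12

[T [P [A bool]] => [T [P [A ( [T [P [A int]]] )]] => [T [P [A str]]]]]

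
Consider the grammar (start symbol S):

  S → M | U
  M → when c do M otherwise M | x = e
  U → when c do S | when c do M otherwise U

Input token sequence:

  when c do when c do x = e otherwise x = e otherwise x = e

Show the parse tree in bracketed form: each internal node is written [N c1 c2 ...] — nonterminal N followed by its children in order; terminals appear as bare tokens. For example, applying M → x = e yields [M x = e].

S
M
when c do M otherwise M
when c do when c do M otherwise M otherwise M
when c do when c do x = e otherwise M otherwise M
when c do when c do x = e otherwise x = e otherwise M
when c do when c do x = e otherwise x = e otherwise x = e

[S [M when c do [M when c do [M x = e] otherwise [M x = e]] otherwise [M x = e]]]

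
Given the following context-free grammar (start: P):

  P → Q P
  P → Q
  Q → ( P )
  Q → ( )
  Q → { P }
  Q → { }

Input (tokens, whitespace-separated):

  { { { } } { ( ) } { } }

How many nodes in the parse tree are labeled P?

6

[P [Q { [P [Q { [P [Q { }]] }] [P [Q { [P [Q ( )]] }] [P [Q { }]]]] }]]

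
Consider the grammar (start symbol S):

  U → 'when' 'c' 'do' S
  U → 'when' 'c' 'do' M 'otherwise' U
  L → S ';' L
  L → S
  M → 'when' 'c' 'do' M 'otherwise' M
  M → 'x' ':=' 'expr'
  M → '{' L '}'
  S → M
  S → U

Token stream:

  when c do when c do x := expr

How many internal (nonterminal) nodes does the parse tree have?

6

[S [U when c do [S [U when c do [S [M x := expr]]]]]]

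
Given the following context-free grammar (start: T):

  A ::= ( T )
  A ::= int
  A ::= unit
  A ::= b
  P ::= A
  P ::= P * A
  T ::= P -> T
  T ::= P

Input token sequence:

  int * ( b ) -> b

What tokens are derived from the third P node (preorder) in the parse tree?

[T [P [P [A int]] * [A ( [T [P [A b]]] )]] -> [T [P [A b]]]]

b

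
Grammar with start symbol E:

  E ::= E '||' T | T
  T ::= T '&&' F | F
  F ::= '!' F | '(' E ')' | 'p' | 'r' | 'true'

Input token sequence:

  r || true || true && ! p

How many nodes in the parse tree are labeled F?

[E [E [E [T [F r]]] || [T [F true]]] || [T [T [F true]] && [F ! [F p]]]]

5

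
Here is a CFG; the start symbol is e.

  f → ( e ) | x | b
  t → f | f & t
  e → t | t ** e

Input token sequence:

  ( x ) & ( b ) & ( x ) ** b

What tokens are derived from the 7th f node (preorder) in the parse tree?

b

[e [t [f ( [e [t [f x]]] )] & [t [f ( [e [t [f b]]] )] & [t [f ( [e [t [f x]]] )]]]] ** [e [t [f b]]]]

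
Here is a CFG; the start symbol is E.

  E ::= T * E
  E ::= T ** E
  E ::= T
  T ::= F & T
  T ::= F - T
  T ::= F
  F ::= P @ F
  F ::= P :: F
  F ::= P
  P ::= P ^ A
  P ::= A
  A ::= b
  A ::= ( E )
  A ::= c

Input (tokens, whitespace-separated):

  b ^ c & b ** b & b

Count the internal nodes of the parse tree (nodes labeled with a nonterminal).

[E [T [F [P [P [A b]] ^ [A c]]] & [T [F [P [A b]]]]] ** [E [T [F [P [A b]]] & [T [F [P [A b]]]]]]]

20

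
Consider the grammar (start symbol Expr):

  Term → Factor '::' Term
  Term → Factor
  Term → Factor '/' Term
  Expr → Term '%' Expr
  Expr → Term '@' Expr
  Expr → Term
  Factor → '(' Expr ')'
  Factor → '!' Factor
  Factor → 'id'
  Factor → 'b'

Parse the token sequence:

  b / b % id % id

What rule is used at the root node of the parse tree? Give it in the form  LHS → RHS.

[Expr [Term [Factor b] / [Term [Factor b]]] % [Expr [Term [Factor id]] % [Expr [Term [Factor id]]]]]

Expr → Term '%' Expr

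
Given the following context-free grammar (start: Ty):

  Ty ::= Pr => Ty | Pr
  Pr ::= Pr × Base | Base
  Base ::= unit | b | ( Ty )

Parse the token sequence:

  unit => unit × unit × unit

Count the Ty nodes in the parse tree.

[Ty [Pr [Base unit]] => [Ty [Pr [Pr [Pr [Base unit]] × [Base unit]] × [Base unit]]]]

2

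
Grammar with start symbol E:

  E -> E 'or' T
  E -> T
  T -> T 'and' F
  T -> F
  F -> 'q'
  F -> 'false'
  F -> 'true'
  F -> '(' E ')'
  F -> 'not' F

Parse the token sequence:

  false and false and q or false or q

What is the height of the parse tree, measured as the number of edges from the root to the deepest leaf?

7

[E [E [E [T [T [T [F false]] and [F false]] and [F q]]] or [T [F false]]] or [T [F q]]]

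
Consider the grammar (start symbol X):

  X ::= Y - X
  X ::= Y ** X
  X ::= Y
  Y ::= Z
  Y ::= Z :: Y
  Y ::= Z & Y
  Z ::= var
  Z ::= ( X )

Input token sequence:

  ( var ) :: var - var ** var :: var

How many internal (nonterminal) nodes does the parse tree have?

[X [Y [Z ( [X [Y [Z var]]] )] :: [Y [Z var]]] - [X [Y [Z var]] ** [X [Y [Z var] :: [Y [Z var]]]]]]

16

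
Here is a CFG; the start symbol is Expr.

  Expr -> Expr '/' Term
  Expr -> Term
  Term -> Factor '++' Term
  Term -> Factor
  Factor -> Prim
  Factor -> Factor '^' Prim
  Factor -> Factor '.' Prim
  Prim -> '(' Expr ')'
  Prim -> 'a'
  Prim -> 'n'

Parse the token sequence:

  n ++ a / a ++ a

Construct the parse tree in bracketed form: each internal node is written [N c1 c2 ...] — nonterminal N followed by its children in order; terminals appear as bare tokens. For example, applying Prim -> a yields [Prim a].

[Expr [Expr [Term [Factor [Prim n]] ++ [Term [Factor [Prim a]]]]] / [Term [Factor [Prim a]] ++ [Term [Factor [Prim a]]]]]

Expr
Expr / Term
Term / Term
Factor ++ Term / Term
Prim ++ Term / Term
n ++ Term / Term
n ++ Factor / Term
n ++ Prim / Term
n ++ a / Term
n ++ a / Factor ++ Term
n ++ a / Prim ++ Term
n ++ a / a ++ Term
n ++ a / a ++ Factor
n ++ a / a ++ Prim
n ++ a / a ++ a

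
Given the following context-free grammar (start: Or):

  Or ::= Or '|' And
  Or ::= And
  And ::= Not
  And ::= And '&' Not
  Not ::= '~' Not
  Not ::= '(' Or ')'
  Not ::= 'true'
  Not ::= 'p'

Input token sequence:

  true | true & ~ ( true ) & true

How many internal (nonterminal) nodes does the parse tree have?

14

[Or [Or [And [Not true]]] | [And [And [And [Not true]] & [Not ~ [Not ( [Or [And [Not true]]] )]]] & [Not true]]]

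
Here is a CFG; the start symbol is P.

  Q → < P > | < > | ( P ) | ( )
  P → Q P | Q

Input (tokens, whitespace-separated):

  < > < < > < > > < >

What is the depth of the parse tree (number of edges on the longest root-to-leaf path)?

6

[P [Q < >] [P [Q < [P [Q < >] [P [Q < >]]] >] [P [Q < >]]]]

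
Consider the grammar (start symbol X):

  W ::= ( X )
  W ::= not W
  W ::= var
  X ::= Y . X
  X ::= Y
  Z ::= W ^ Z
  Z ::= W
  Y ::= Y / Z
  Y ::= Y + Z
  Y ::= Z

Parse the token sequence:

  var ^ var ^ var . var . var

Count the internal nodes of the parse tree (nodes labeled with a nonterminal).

16

[X [Y [Z [W var] ^ [Z [W var] ^ [Z [W var]]]]] . [X [Y [Z [W var]]] . [X [Y [Z [W var]]]]]]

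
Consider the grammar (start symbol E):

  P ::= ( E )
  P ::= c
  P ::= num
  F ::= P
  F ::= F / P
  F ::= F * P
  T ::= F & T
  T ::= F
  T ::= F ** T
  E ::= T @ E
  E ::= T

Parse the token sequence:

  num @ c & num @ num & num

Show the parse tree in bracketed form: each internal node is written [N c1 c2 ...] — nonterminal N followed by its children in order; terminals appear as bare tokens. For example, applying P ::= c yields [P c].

[E [T [F [P num]]] @ [E [T [F [P c]] & [T [F [P num]]]] @ [E [T [F [P num]] & [T [F [P num]]]]]]]

E
T @ E
F @ E
P @ E
num @ E
num @ T @ E
num @ F & T @ E
num @ P & T @ E
num @ c & T @ E
num @ c & F @ E
num @ c & P @ E
num @ c & num @ E
num @ c & num @ T
num @ c & num @ F & T
num @ c & num @ P & T
num @ c & num @ num & T
num @ c & num @ num & F
num @ c & num @ num & P
num @ c & num @ num & num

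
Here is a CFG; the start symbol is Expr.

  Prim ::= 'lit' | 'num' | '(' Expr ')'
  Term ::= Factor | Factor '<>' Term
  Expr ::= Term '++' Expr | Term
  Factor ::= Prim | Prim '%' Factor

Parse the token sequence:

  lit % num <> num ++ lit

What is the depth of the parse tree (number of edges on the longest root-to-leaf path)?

5

[Expr [Term [Factor [Prim lit] % [Factor [Prim num]]] <> [Term [Factor [Prim num]]]] ++ [Expr [Term [Factor [Prim lit]]]]]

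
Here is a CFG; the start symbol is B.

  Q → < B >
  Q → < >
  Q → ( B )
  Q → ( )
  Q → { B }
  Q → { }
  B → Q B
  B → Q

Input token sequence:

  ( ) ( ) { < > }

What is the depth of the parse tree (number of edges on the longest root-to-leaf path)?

6

[B [Q ( )] [B [Q ( )] [B [Q { [B [Q < >]] }]]]]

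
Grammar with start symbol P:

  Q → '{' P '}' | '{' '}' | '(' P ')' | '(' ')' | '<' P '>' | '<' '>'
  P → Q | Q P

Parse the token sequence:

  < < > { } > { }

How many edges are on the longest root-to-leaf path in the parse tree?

5

[P [Q < [P [Q < >] [P [Q { }]]] >] [P [Q { }]]]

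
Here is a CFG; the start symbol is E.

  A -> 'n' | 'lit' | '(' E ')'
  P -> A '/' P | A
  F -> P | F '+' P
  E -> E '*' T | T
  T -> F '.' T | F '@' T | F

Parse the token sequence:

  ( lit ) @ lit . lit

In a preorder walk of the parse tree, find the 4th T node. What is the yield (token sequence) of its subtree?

[E [T [F [P [A ( [E [T [F [P [A lit]]]]] )]]] @ [T [F [P [A lit]]] . [T [F [P [A lit]]]]]]]

lit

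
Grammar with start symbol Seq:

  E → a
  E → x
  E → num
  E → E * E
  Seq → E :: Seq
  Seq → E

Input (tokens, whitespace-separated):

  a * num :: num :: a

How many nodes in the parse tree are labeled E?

5

[Seq [E [E a] * [E num]] :: [Seq [E num] :: [Seq [E a]]]]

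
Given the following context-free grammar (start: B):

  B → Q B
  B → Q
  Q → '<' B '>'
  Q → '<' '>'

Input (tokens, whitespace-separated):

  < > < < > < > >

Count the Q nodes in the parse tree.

[B [Q < >] [B [Q < [B [Q < >] [B [Q < >]]] >]]]

4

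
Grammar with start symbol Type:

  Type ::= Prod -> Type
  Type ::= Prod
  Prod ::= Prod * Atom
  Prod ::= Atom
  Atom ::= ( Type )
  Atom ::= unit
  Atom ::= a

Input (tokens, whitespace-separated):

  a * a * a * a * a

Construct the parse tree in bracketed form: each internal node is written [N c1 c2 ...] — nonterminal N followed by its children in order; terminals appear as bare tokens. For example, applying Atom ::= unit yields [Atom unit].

[Type [Prod [Prod [Prod [Prod [Prod [Atom a]] * [Atom a]] * [Atom a]] * [Atom a]] * [Atom a]]]

Type
Prod
Prod * Atom
Prod * Atom * Atom
Prod * Atom * Atom * Atom
Prod * Atom * Atom * Atom * Atom
Atom * Atom * Atom * Atom * Atom
a * Atom * Atom * Atom * Atom
a * a * Atom * Atom * Atom
a * a * a * Atom * Atom
a * a * a * a * Atom
a * a * a * a * a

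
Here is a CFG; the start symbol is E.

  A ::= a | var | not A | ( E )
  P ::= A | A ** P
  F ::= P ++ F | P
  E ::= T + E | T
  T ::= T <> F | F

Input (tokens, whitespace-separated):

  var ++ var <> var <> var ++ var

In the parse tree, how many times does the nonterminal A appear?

5

[E [T [T [T [F [P [A var]] ++ [F [P [A var]]]]] <> [F [P [A var]]]] <> [F [P [A var]] ++ [F [P [A var]]]]]]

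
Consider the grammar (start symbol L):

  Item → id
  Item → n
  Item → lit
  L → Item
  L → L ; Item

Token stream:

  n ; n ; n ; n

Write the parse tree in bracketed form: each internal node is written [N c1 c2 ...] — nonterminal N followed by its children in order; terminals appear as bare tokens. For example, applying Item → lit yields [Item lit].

[L [L [L [L [Item n]] ; [Item n]] ; [Item n]] ; [Item n]]

L
L ; Item
L ; Item ; Item
L ; Item ; Item ; Item
Item ; Item ; Item ; Item
n ; Item ; Item ; Item
n ; n ; Item ; Item
n ; n ; n ; Item
n ; n ; n ; n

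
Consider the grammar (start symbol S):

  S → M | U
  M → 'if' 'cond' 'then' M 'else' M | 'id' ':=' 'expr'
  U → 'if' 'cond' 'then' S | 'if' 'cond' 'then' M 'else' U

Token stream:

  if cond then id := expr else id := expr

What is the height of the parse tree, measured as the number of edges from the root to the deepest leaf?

[S [M if cond then [M id := expr] else [M id := expr]]]

3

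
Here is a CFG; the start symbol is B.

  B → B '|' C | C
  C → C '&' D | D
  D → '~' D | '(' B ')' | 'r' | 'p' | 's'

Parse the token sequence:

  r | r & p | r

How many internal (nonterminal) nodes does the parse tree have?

[B [B [B [C [D r]]] | [C [C [D r]] & [D p]]] | [C [D r]]]

11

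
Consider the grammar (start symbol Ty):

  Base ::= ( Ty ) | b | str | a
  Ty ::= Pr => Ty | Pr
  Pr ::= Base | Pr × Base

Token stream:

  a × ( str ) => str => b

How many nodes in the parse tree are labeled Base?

[Ty [Pr [Pr [Base a]] × [Base ( [Ty [Pr [Base str]]] )]] => [Ty [Pr [Base str]] => [Ty [Pr [Base b]]]]]

5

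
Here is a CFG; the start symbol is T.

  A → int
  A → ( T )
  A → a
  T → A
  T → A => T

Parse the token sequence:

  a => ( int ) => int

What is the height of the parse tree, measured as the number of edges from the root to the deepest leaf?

5

[T [A a] => [T [A ( [T [A int]] )] => [T [A int]]]]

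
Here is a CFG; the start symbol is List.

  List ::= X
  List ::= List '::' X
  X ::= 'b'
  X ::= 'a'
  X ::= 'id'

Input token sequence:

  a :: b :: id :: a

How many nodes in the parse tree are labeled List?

4

[List [List [List [List [X a]] :: [X b]] :: [X id]] :: [X a]]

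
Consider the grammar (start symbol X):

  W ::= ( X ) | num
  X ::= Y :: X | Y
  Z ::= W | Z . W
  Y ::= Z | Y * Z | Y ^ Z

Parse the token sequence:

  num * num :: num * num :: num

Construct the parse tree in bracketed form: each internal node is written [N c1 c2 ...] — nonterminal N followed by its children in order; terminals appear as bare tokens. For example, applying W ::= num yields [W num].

X
Y :: X
Y * Z :: X
Z * Z :: X
W * Z :: X
num * Z :: X
num * W :: X
num * num :: X
num * num :: Y :: X
num * num :: Y * Z :: X
num * num :: Z * Z :: X
num * num :: W * Z :: X
num * num :: num * Z :: X
num * num :: num * W :: X
num * num :: num * num :: X
num * num :: num * num :: Y
num * num :: num * num :: Z
num * num :: num * num :: W
num * num :: num * num :: num

[X [Y [Y [Z [W num]]] * [Z [W num]]] :: [X [Y [Y [Z [W num]]] * [Z [W num]]] :: [X [Y [Z [W num]]]]]]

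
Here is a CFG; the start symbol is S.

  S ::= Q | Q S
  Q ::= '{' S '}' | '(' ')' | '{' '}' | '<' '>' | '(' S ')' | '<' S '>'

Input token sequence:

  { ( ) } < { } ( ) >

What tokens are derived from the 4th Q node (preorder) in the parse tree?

[S [Q { [S [Q ( )]] }] [S [Q < [S [Q { }] [S [Q ( )]]] >]]]

{ }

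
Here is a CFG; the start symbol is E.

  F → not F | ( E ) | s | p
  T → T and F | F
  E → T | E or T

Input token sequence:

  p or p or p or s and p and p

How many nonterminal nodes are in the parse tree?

[E [E [E [E [T [F p]]] or [T [F p]]] or [T [F p]]] or [T [T [T [F s]] and [F p]] and [F p]]]

16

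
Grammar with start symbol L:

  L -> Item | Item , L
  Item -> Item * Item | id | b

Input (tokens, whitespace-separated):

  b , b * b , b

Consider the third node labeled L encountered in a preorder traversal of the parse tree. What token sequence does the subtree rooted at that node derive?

[L [Item b] , [L [Item [Item b] * [Item b]] , [L [Item b]]]]

b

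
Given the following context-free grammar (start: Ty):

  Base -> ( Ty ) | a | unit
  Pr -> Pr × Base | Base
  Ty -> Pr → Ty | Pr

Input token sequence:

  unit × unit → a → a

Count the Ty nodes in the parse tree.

3

[Ty [Pr [Pr [Base unit]] × [Base unit]] → [Ty [Pr [Base a]] → [Ty [Pr [Base a]]]]]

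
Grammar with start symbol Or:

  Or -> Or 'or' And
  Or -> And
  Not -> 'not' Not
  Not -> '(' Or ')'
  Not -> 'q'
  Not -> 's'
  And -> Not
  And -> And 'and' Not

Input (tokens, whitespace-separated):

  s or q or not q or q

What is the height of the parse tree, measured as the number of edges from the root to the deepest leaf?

6

[Or [Or [Or [Or [And [Not s]]] or [And [Not q]]] or [And [Not not [Not q]]]] or [And [Not q]]]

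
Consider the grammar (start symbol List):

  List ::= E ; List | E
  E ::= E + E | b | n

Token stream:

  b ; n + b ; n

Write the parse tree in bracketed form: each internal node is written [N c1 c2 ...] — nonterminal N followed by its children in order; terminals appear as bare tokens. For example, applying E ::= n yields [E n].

[List [E b] ; [List [E [E n] + [E b]] ; [List [E n]]]]

List
E ; List
b ; List
b ; E ; List
b ; E + E ; List
b ; n + E ; List
b ; n + b ; List
b ; n + b ; E
b ; n + b ; n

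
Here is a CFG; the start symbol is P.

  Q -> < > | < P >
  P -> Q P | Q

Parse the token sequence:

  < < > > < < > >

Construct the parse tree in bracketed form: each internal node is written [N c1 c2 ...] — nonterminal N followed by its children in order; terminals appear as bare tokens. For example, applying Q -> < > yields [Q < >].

[P [Q < [P [Q < >]] >] [P [Q < [P [Q < >]] >]]]

P
Q P
< P > P
< Q > P
< < > > P
< < > > Q
< < > > < P >
< < > > < Q >
< < > > < < > >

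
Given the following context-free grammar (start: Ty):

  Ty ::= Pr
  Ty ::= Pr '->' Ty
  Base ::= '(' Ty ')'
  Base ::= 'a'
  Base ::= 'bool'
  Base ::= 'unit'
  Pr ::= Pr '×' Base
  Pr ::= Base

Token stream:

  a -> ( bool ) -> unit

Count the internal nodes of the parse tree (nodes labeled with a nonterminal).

[Ty [Pr [Base a]] -> [Ty [Pr [Base ( [Ty [Pr [Base bool]]] )]] -> [Ty [Pr [Base unit]]]]]

12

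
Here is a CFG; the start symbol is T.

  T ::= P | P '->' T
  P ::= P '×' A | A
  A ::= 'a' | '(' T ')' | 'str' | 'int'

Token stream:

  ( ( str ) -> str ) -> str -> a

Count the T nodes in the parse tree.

[T [P [A ( [T [P [A ( [T [P [A str]]] )]] -> [T [P [A str]]]] )]] -> [T [P [A str]] -> [T [P [A a]]]]]

6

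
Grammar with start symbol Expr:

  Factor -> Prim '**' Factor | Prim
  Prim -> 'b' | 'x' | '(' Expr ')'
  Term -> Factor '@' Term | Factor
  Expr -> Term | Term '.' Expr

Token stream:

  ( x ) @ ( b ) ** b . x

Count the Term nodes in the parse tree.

5

[Expr [Term [Factor [Prim ( [Expr [Term [Factor [Prim x]]]] )]] @ [Term [Factor [Prim ( [Expr [Term [Factor [Prim b]]]] )] ** [Factor [Prim b]]]]] . [Expr [Term [Factor [Prim x]]]]]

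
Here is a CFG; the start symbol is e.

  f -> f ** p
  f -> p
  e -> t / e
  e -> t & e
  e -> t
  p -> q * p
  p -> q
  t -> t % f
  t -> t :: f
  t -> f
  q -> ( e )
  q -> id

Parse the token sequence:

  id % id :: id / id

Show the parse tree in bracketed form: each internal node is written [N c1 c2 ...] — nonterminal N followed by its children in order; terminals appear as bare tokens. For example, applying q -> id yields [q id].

e
t / e
t :: f / e
t % f :: f / e
f % f :: f / e
p % f :: f / e
q % f :: f / e
id % f :: f / e
id % p :: f / e
id % q :: f / e
id % id :: f / e
id % id :: p / e
id % id :: q / e
id % id :: id / e
id % id :: id / t
id % id :: id / f
id % id :: id / p
id % id :: id / q
id % id :: id / id

[e [t [t [t [f [p [q id]]]] % [f [p [q id]]]] :: [f [p [q id]]]] / [e [t [f [p [q id]]]]]]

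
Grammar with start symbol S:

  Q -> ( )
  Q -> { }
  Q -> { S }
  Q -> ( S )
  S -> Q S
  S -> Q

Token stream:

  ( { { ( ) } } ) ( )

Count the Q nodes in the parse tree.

5

[S [Q ( [S [Q { [S [Q { [S [Q ( )]] }]] }]] )] [S [Q ( )]]]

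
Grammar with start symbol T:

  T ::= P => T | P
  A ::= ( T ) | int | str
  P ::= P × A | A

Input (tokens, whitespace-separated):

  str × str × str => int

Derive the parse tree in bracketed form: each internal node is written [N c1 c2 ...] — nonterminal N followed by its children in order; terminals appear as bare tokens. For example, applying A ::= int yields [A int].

[T [P [P [P [A str]] × [A str]] × [A str]] => [T [P [A int]]]]

T
P => T
P × A => T
P × A × A => T
A × A × A => T
str × A × A => T
str × str × A => T
str × str × str => T
str × str × str => P
str × str × str => A
str × str × str => int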